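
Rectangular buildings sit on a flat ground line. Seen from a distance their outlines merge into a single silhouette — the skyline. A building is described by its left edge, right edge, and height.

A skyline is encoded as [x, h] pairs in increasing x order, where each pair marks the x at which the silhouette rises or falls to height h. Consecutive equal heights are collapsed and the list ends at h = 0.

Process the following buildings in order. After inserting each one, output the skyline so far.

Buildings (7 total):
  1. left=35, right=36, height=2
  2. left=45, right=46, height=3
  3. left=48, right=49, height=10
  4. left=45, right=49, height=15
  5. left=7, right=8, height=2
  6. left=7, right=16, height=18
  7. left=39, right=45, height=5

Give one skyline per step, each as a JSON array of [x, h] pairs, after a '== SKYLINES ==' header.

== SKYLINES ==
[[35,2],[36,0]]
[[35,2],[36,0],[45,3],[46,0]]
[[35,2],[36,0],[45,3],[46,0],[48,10],[49,0]]
[[35,2],[36,0],[45,15],[49,0]]
[[7,2],[8,0],[35,2],[36,0],[45,15],[49,0]]
[[7,18],[16,0],[35,2],[36,0],[45,15],[49,0]]
[[7,18],[16,0],[35,2],[36,0],[39,5],[45,15],[49,0]]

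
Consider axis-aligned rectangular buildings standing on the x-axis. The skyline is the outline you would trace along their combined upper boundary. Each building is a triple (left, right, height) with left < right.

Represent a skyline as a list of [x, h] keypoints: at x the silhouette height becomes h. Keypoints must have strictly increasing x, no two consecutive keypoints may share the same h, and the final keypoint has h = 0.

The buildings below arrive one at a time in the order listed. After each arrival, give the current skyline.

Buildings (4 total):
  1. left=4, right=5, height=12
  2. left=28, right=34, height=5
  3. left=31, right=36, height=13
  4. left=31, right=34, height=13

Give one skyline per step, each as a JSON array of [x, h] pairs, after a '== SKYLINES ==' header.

== SKYLINES ==
[[4,12],[5,0]]
[[4,12],[5,0],[28,5],[34,0]]
[[4,12],[5,0],[28,5],[31,13],[36,0]]
[[4,12],[5,0],[28,5],[31,13],[36,0]]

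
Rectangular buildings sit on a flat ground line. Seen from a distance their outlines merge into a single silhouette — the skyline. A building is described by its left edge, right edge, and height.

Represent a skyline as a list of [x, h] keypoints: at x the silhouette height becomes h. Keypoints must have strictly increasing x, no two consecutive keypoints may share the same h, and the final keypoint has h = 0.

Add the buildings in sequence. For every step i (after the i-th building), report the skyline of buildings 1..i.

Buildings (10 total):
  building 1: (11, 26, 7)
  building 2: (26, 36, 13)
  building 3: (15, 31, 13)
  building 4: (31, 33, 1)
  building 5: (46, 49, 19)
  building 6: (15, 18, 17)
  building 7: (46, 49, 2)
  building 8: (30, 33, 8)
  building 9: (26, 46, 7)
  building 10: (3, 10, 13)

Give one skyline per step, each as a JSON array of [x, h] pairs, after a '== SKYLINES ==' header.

== SKYLINES ==
[[11,7],[26,0]]
[[11,7],[26,13],[36,0]]
[[11,7],[15,13],[36,0]]
[[11,7],[15,13],[36,0]]
[[11,7],[15,13],[36,0],[46,19],[49,0]]
[[11,7],[15,17],[18,13],[36,0],[46,19],[49,0]]
[[11,7],[15,17],[18,13],[36,0],[46,19],[49,0]]
[[11,7],[15,17],[18,13],[36,0],[46,19],[49,0]]
[[11,7],[15,17],[18,13],[36,7],[46,19],[49,0]]
[[3,13],[10,0],[11,7],[15,17],[18,13],[36,7],[46,19],[49,0]]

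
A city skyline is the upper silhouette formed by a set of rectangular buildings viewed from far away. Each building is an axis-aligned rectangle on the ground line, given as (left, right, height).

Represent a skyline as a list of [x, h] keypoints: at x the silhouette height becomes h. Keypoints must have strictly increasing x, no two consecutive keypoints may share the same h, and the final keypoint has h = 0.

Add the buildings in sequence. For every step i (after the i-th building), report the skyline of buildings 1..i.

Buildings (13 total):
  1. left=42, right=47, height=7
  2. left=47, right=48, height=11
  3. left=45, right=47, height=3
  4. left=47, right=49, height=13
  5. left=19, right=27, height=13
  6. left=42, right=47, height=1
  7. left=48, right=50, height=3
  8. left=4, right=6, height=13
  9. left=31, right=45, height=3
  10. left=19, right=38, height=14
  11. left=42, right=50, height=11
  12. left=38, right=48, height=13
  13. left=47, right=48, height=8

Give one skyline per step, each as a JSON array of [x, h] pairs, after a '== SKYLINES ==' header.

== SKYLINES ==
[[42,7],[47,0]]
[[42,7],[47,11],[48,0]]
[[42,7],[47,11],[48,0]]
[[42,7],[47,13],[49,0]]
[[19,13],[27,0],[42,7],[47,13],[49,0]]
[[19,13],[27,0],[42,7],[47,13],[49,0]]
[[19,13],[27,0],[42,7],[47,13],[49,3],[50,0]]
[[4,13],[6,0],[19,13],[27,0],[42,7],[47,13],[49,3],[50,0]]
[[4,13],[6,0],[19,13],[27,0],[31,3],[42,7],[47,13],[49,3],[50,0]]
[[4,13],[6,0],[19,14],[38,3],[42,7],[47,13],[49,3],[50,0]]
[[4,13],[6,0],[19,14],[38,3],[42,11],[47,13],[49,11],[50,0]]
[[4,13],[6,0],[19,14],[38,13],[49,11],[50,0]]
[[4,13],[6,0],[19,14],[38,13],[49,11],[50,0]]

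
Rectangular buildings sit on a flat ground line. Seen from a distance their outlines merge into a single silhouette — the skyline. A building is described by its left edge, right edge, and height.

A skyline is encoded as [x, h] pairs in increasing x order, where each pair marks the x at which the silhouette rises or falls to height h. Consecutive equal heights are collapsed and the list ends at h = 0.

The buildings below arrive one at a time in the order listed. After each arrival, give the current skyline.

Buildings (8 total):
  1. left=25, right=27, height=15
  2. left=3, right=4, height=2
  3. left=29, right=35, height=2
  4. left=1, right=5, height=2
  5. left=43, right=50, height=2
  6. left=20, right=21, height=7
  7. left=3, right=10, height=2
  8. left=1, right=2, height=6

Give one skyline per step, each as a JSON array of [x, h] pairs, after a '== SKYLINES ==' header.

== SKYLINES ==
[[25,15],[27,0]]
[[3,2],[4,0],[25,15],[27,0]]
[[3,2],[4,0],[25,15],[27,0],[29,2],[35,0]]
[[1,2],[5,0],[25,15],[27,0],[29,2],[35,0]]
[[1,2],[5,0],[25,15],[27,0],[29,2],[35,0],[43,2],[50,0]]
[[1,2],[5,0],[20,7],[21,0],[25,15],[27,0],[29,2],[35,0],[43,2],[50,0]]
[[1,2],[10,0],[20,7],[21,0],[25,15],[27,0],[29,2],[35,0],[43,2],[50,0]]
[[1,6],[2,2],[10,0],[20,7],[21,0],[25,15],[27,0],[29,2],[35,0],[43,2],[50,0]]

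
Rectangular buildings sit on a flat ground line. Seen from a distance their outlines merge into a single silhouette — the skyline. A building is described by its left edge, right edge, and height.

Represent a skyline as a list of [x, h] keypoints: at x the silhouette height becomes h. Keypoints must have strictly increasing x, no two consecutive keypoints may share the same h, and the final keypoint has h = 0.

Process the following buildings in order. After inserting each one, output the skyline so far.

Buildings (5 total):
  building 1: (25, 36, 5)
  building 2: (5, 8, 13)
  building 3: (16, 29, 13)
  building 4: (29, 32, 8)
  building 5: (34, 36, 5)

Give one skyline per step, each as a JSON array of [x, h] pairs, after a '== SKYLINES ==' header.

== SKYLINES ==
[[25,5],[36,0]]
[[5,13],[8,0],[25,5],[36,0]]
[[5,13],[8,0],[16,13],[29,5],[36,0]]
[[5,13],[8,0],[16,13],[29,8],[32,5],[36,0]]
[[5,13],[8,0],[16,13],[29,8],[32,5],[36,0]]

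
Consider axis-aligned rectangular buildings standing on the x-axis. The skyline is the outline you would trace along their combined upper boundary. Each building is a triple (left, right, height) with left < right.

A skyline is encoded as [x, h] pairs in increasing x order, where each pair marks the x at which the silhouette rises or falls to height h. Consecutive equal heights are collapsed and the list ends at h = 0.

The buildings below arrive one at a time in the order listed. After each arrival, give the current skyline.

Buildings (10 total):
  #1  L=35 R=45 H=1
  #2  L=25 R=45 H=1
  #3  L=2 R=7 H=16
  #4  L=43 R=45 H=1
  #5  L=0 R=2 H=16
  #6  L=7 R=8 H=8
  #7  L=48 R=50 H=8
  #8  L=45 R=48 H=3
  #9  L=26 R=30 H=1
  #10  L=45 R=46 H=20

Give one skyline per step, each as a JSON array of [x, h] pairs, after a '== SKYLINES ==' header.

== SKYLINES ==
[[35,1],[45,0]]
[[25,1],[45,0]]
[[2,16],[7,0],[25,1],[45,0]]
[[2,16],[7,0],[25,1],[45,0]]
[[0,16],[7,0],[25,1],[45,0]]
[[0,16],[7,8],[8,0],[25,1],[45,0]]
[[0,16],[7,8],[8,0],[25,1],[45,0],[48,8],[50,0]]
[[0,16],[7,8],[8,0],[25,1],[45,3],[48,8],[50,0]]
[[0,16],[7,8],[8,0],[25,1],[45,3],[48,8],[50,0]]
[[0,16],[7,8],[8,0],[25,1],[45,20],[46,3],[48,8],[50,0]]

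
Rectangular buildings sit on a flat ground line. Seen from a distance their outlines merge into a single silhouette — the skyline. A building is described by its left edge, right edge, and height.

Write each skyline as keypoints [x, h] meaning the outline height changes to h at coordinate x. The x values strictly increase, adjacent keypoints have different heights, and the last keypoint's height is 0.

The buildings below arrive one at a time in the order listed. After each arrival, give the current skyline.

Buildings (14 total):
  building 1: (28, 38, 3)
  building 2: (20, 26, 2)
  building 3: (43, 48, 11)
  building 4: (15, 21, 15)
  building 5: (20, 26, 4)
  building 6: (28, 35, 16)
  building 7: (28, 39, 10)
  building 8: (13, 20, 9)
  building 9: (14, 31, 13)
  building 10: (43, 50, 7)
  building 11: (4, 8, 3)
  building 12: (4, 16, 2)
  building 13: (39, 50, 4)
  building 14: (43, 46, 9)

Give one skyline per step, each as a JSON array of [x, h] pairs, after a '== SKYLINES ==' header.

== SKYLINES ==
[[28,3],[38,0]]
[[20,2],[26,0],[28,3],[38,0]]
[[20,2],[26,0],[28,3],[38,0],[43,11],[48,0]]
[[15,15],[21,2],[26,0],[28,3],[38,0],[43,11],[48,0]]
[[15,15],[21,4],[26,0],[28,3],[38,0],[43,11],[48,0]]
[[15,15],[21,4],[26,0],[28,16],[35,3],[38,0],[43,11],[48,0]]
[[15,15],[21,4],[26,0],[28,16],[35,10],[39,0],[43,11],[48,0]]
[[13,9],[15,15],[21,4],[26,0],[28,16],[35,10],[39,0],[43,11],[48,0]]
[[13,9],[14,13],[15,15],[21,13],[28,16],[35,10],[39,0],[43,11],[48,0]]
[[13,9],[14,13],[15,15],[21,13],[28,16],[35,10],[39,0],[43,11],[48,7],[50,0]]
[[4,3],[8,0],[13,9],[14,13],[15,15],[21,13],[28,16],[35,10],[39,0],[43,11],[48,7],[50,0]]
[[4,3],[8,2],[13,9],[14,13],[15,15],[21,13],[28,16],[35,10],[39,0],[43,11],[48,7],[50,0]]
[[4,3],[8,2],[13,9],[14,13],[15,15],[21,13],[28,16],[35,10],[39,4],[43,11],[48,7],[50,0]]
[[4,3],[8,2],[13,9],[14,13],[15,15],[21,13],[28,16],[35,10],[39,4],[43,11],[48,7],[50,0]]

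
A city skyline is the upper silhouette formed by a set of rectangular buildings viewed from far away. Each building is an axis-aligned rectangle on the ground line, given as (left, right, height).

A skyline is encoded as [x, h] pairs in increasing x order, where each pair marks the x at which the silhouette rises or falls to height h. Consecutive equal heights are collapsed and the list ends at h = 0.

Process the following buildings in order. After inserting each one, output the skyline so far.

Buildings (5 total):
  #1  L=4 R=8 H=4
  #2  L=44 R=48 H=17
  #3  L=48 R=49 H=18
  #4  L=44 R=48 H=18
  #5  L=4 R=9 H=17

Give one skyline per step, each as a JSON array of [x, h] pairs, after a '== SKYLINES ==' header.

== SKYLINES ==
[[4,4],[8,0]]
[[4,4],[8,0],[44,17],[48,0]]
[[4,4],[8,0],[44,17],[48,18],[49,0]]
[[4,4],[8,0],[44,18],[49,0]]
[[4,17],[9,0],[44,18],[49,0]]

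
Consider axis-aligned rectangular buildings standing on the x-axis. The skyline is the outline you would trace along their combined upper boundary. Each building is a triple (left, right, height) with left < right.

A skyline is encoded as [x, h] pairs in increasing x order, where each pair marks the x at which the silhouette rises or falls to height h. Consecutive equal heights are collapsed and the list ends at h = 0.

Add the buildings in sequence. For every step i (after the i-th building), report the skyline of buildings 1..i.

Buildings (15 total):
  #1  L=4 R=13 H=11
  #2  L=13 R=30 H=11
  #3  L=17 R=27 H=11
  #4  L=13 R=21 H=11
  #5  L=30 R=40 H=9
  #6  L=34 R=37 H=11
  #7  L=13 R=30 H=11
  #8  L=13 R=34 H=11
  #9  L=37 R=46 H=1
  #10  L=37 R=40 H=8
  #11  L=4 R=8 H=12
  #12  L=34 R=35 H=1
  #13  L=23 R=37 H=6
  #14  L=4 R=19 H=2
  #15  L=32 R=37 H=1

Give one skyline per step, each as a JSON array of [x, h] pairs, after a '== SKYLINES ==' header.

== SKYLINES ==
[[4,11],[13,0]]
[[4,11],[30,0]]
[[4,11],[30,0]]
[[4,11],[30,0]]
[[4,11],[30,9],[40,0]]
[[4,11],[30,9],[34,11],[37,9],[40,0]]
[[4,11],[30,9],[34,11],[37,9],[40,0]]
[[4,11],[37,9],[40,0]]
[[4,11],[37,9],[40,1],[46,0]]
[[4,11],[37,9],[40,1],[46,0]]
[[4,12],[8,11],[37,9],[40,1],[46,0]]
[[4,12],[8,11],[37,9],[40,1],[46,0]]
[[4,12],[8,11],[37,9],[40,1],[46,0]]
[[4,12],[8,11],[37,9],[40,1],[46,0]]
[[4,12],[8,11],[37,9],[40,1],[46,0]]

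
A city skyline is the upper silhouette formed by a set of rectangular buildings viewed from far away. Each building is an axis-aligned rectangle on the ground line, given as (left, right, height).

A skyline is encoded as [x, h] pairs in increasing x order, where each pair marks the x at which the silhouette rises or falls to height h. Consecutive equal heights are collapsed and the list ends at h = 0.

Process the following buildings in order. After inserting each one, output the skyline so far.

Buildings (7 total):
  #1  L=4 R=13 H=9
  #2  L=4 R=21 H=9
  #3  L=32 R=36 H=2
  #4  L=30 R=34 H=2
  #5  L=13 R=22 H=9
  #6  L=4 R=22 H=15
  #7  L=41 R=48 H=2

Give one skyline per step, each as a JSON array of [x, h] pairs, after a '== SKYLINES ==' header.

== SKYLINES ==
[[4,9],[13,0]]
[[4,9],[21,0]]
[[4,9],[21,0],[32,2],[36,0]]
[[4,9],[21,0],[30,2],[36,0]]
[[4,9],[22,0],[30,2],[36,0]]
[[4,15],[22,0],[30,2],[36,0]]
[[4,15],[22,0],[30,2],[36,0],[41,2],[48,0]]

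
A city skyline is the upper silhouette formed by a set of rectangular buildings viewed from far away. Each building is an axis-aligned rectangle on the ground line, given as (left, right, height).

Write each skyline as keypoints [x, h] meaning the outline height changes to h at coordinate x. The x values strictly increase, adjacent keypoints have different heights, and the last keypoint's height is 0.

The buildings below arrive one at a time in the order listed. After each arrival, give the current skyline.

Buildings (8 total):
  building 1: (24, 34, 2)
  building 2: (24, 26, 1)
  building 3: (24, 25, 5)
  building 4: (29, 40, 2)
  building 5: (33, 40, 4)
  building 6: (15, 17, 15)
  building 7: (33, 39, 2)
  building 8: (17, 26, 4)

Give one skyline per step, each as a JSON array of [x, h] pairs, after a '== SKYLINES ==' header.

== SKYLINES ==
[[24,2],[34,0]]
[[24,2],[34,0]]
[[24,5],[25,2],[34,0]]
[[24,5],[25,2],[40,0]]
[[24,5],[25,2],[33,4],[40,0]]
[[15,15],[17,0],[24,5],[25,2],[33,4],[40,0]]
[[15,15],[17,0],[24,5],[25,2],[33,4],[40,0]]
[[15,15],[17,4],[24,5],[25,4],[26,2],[33,4],[40,0]]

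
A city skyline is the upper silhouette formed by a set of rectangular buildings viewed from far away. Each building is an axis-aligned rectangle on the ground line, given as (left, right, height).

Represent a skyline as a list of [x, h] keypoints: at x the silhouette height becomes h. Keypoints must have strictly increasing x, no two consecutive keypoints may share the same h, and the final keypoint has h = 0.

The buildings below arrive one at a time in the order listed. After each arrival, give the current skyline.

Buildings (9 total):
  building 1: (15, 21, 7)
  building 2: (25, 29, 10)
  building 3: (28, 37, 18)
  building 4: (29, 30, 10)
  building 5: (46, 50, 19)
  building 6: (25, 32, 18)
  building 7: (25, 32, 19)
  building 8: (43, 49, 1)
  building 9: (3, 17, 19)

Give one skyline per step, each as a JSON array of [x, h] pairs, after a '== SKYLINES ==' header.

== SKYLINES ==
[[15,7],[21,0]]
[[15,7],[21,0],[25,10],[29,0]]
[[15,7],[21,0],[25,10],[28,18],[37,0]]
[[15,7],[21,0],[25,10],[28,18],[37,0]]
[[15,7],[21,0],[25,10],[28,18],[37,0],[46,19],[50,0]]
[[15,7],[21,0],[25,18],[37,0],[46,19],[50,0]]
[[15,7],[21,0],[25,19],[32,18],[37,0],[46,19],[50,0]]
[[15,7],[21,0],[25,19],[32,18],[37,0],[43,1],[46,19],[50,0]]
[[3,19],[17,7],[21,0],[25,19],[32,18],[37,0],[43,1],[46,19],[50,0]]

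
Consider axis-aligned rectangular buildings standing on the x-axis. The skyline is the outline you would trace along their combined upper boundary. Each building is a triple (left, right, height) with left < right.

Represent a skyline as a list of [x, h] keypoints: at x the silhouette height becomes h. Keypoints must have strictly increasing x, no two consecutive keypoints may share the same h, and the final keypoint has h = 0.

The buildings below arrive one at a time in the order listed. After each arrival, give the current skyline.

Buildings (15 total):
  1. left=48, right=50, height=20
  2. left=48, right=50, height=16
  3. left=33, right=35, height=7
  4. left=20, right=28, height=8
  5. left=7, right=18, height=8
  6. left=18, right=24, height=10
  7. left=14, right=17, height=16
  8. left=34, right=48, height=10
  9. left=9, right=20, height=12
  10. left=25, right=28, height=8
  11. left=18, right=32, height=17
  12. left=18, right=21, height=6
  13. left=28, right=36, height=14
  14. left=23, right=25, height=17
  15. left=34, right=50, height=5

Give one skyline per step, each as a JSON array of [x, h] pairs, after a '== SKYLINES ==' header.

== SKYLINES ==
[[48,20],[50,0]]
[[48,20],[50,0]]
[[33,7],[35,0],[48,20],[50,0]]
[[20,8],[28,0],[33,7],[35,0],[48,20],[50,0]]
[[7,8],[18,0],[20,8],[28,0],[33,7],[35,0],[48,20],[50,0]]
[[7,8],[18,10],[24,8],[28,0],[33,7],[35,0],[48,20],[50,0]]
[[7,8],[14,16],[17,8],[18,10],[24,8],[28,0],[33,7],[35,0],[48,20],[50,0]]
[[7,8],[14,16],[17,8],[18,10],[24,8],[28,0],[33,7],[34,10],[48,20],[50,0]]
[[7,8],[9,12],[14,16],[17,12],[20,10],[24,8],[28,0],[33,7],[34,10],[48,20],[50,0]]
[[7,8],[9,12],[14,16],[17,12],[20,10],[24,8],[28,0],[33,7],[34,10],[48,20],[50,0]]
[[7,8],[9,12],[14,16],[17,12],[18,17],[32,0],[33,7],[34,10],[48,20],[50,0]]
[[7,8],[9,12],[14,16],[17,12],[18,17],[32,0],[33,7],[34,10],[48,20],[50,0]]
[[7,8],[9,12],[14,16],[17,12],[18,17],[32,14],[36,10],[48,20],[50,0]]
[[7,8],[9,12],[14,16],[17,12],[18,17],[32,14],[36,10],[48,20],[50,0]]
[[7,8],[9,12],[14,16],[17,12],[18,17],[32,14],[36,10],[48,20],[50,0]]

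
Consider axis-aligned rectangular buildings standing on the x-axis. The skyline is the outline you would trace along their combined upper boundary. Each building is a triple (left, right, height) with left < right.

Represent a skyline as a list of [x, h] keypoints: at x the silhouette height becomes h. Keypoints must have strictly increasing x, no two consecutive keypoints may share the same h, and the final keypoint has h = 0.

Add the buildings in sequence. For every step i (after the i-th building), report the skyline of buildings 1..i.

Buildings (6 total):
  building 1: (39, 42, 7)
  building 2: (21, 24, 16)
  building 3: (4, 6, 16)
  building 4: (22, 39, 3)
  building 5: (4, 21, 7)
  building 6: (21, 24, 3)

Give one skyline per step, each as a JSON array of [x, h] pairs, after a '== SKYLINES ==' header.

== SKYLINES ==
[[39,7],[42,0]]
[[21,16],[24,0],[39,7],[42,0]]
[[4,16],[6,0],[21,16],[24,0],[39,7],[42,0]]
[[4,16],[6,0],[21,16],[24,3],[39,7],[42,0]]
[[4,16],[6,7],[21,16],[24,3],[39,7],[42,0]]
[[4,16],[6,7],[21,16],[24,3],[39,7],[42,0]]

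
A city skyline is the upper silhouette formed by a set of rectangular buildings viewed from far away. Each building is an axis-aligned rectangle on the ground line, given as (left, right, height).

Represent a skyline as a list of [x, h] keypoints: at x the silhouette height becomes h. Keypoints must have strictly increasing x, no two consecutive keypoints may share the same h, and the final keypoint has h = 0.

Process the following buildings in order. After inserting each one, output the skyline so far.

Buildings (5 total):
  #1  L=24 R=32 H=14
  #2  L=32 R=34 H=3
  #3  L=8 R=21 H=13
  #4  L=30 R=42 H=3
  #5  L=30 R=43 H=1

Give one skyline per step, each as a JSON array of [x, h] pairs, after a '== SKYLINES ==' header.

== SKYLINES ==
[[24,14],[32,0]]
[[24,14],[32,3],[34,0]]
[[8,13],[21,0],[24,14],[32,3],[34,0]]
[[8,13],[21,0],[24,14],[32,3],[42,0]]
[[8,13],[21,0],[24,14],[32,3],[42,1],[43,0]]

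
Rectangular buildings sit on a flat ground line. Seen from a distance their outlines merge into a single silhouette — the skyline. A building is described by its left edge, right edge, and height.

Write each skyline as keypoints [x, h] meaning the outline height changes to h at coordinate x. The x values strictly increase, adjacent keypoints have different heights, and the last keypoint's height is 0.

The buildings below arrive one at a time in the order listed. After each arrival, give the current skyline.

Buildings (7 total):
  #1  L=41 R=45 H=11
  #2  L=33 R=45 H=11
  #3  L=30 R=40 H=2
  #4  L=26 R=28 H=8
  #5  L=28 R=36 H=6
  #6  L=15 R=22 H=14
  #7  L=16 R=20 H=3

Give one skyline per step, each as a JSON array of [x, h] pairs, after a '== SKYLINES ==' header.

== SKYLINES ==
[[41,11],[45,0]]
[[33,11],[45,0]]
[[30,2],[33,11],[45,0]]
[[26,8],[28,0],[30,2],[33,11],[45,0]]
[[26,8],[28,6],[33,11],[45,0]]
[[15,14],[22,0],[26,8],[28,6],[33,11],[45,0]]
[[15,14],[22,0],[26,8],[28,6],[33,11],[45,0]]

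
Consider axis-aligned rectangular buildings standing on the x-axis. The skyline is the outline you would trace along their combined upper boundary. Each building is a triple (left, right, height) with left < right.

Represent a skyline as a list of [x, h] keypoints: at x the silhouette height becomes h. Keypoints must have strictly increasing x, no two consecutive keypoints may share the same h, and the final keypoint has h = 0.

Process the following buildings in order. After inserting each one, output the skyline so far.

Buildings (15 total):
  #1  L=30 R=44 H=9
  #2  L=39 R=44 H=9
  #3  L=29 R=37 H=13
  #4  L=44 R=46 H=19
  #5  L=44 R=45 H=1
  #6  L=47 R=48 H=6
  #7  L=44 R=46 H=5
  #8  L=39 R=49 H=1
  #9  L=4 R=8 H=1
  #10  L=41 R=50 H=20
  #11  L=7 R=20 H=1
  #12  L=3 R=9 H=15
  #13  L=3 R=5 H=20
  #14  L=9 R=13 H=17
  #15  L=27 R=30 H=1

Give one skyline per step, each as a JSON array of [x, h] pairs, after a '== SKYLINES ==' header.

== SKYLINES ==
[[30,9],[44,0]]
[[30,9],[44,0]]
[[29,13],[37,9],[44,0]]
[[29,13],[37,9],[44,19],[46,0]]
[[29,13],[37,9],[44,19],[46,0]]
[[29,13],[37,9],[44,19],[46,0],[47,6],[48,0]]
[[29,13],[37,9],[44,19],[46,0],[47,6],[48,0]]
[[29,13],[37,9],[44,19],[46,1],[47,6],[48,1],[49,0]]
[[4,1],[8,0],[29,13],[37,9],[44,19],[46,1],[47,6],[48,1],[49,0]]
[[4,1],[8,0],[29,13],[37,9],[41,20],[50,0]]
[[4,1],[20,0],[29,13],[37,9],[41,20],[50,0]]
[[3,15],[9,1],[20,0],[29,13],[37,9],[41,20],[50,0]]
[[3,20],[5,15],[9,1],[20,0],[29,13],[37,9],[41,20],[50,0]]
[[3,20],[5,15],[9,17],[13,1],[20,0],[29,13],[37,9],[41,20],[50,0]]
[[3,20],[5,15],[9,17],[13,1],[20,0],[27,1],[29,13],[37,9],[41,20],[50,0]]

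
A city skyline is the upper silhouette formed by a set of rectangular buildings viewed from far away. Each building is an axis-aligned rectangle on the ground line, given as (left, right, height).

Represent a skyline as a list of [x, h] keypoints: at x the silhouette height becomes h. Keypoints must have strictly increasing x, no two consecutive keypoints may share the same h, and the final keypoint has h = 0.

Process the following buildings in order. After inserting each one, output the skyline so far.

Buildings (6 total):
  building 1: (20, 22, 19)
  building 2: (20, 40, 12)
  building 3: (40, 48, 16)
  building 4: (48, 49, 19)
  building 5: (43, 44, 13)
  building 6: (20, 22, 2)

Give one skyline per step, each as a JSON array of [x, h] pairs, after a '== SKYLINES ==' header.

== SKYLINES ==
[[20,19],[22,0]]
[[20,19],[22,12],[40,0]]
[[20,19],[22,12],[40,16],[48,0]]
[[20,19],[22,12],[40,16],[48,19],[49,0]]
[[20,19],[22,12],[40,16],[48,19],[49,0]]
[[20,19],[22,12],[40,16],[48,19],[49,0]]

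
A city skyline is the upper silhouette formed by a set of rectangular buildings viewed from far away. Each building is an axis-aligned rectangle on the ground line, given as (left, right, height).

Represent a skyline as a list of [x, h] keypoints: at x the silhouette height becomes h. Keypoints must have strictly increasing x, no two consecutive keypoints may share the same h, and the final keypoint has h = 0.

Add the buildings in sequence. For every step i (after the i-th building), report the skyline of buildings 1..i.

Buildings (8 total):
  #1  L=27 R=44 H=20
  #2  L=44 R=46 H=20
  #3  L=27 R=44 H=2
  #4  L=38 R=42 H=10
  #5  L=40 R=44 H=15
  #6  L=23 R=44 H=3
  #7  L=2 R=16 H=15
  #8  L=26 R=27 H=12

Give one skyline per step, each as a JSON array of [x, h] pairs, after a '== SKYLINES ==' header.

== SKYLINES ==
[[27,20],[44,0]]
[[27,20],[46,0]]
[[27,20],[46,0]]
[[27,20],[46,0]]
[[27,20],[46,0]]
[[23,3],[27,20],[46,0]]
[[2,15],[16,0],[23,3],[27,20],[46,0]]
[[2,15],[16,0],[23,3],[26,12],[27,20],[46,0]]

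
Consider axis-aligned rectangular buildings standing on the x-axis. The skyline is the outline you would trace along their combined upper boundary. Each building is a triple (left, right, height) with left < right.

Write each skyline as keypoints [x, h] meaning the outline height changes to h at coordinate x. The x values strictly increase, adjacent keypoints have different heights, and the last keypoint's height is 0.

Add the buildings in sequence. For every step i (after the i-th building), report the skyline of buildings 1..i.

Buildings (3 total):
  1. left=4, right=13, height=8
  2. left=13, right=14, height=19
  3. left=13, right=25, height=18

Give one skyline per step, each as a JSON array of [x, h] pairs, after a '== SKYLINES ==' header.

== SKYLINES ==
[[4,8],[13,0]]
[[4,8],[13,19],[14,0]]
[[4,8],[13,19],[14,18],[25,0]]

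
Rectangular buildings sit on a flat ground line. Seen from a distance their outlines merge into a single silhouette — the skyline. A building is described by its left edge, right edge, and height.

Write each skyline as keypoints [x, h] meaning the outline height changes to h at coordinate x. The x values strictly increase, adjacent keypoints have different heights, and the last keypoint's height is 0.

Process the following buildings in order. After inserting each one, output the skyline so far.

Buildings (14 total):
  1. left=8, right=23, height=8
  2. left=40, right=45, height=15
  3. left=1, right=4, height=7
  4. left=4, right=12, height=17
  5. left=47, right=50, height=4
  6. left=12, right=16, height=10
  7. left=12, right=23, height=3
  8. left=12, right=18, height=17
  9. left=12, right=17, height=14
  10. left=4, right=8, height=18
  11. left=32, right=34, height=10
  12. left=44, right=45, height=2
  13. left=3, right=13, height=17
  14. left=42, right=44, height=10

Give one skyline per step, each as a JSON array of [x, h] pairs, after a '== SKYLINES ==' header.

== SKYLINES ==
[[8,8],[23,0]]
[[8,8],[23,0],[40,15],[45,0]]
[[1,7],[4,0],[8,8],[23,0],[40,15],[45,0]]
[[1,7],[4,17],[12,8],[23,0],[40,15],[45,0]]
[[1,7],[4,17],[12,8],[23,0],[40,15],[45,0],[47,4],[50,0]]
[[1,7],[4,17],[12,10],[16,8],[23,0],[40,15],[45,0],[47,4],[50,0]]
[[1,7],[4,17],[12,10],[16,8],[23,0],[40,15],[45,0],[47,4],[50,0]]
[[1,7],[4,17],[18,8],[23,0],[40,15],[45,0],[47,4],[50,0]]
[[1,7],[4,17],[18,8],[23,0],[40,15],[45,0],[47,4],[50,0]]
[[1,7],[4,18],[8,17],[18,8],[23,0],[40,15],[45,0],[47,4],[50,0]]
[[1,7],[4,18],[8,17],[18,8],[23,0],[32,10],[34,0],[40,15],[45,0],[47,4],[50,0]]
[[1,7],[4,18],[8,17],[18,8],[23,0],[32,10],[34,0],[40,15],[45,0],[47,4],[50,0]]
[[1,7],[3,17],[4,18],[8,17],[18,8],[23,0],[32,10],[34,0],[40,15],[45,0],[47,4],[50,0]]
[[1,7],[3,17],[4,18],[8,17],[18,8],[23,0],[32,10],[34,0],[40,15],[45,0],[47,4],[50,0]]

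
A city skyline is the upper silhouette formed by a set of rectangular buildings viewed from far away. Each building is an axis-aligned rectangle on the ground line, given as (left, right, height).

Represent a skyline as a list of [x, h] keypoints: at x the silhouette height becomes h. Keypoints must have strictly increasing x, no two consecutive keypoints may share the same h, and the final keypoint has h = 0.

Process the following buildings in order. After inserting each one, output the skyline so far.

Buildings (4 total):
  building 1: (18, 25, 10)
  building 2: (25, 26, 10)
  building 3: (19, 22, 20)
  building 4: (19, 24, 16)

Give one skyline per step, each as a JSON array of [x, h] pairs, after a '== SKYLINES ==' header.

== SKYLINES ==
[[18,10],[25,0]]
[[18,10],[26,0]]
[[18,10],[19,20],[22,10],[26,0]]
[[18,10],[19,20],[22,16],[24,10],[26,0]]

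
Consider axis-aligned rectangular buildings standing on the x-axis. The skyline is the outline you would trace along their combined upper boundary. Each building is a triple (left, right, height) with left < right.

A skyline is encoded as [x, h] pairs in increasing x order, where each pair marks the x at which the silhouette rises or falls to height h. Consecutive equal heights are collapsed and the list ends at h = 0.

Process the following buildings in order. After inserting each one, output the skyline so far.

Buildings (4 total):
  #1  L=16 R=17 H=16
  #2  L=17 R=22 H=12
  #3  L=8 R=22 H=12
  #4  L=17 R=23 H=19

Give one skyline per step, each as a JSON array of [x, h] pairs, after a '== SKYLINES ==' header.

== SKYLINES ==
[[16,16],[17,0]]
[[16,16],[17,12],[22,0]]
[[8,12],[16,16],[17,12],[22,0]]
[[8,12],[16,16],[17,19],[23,0]]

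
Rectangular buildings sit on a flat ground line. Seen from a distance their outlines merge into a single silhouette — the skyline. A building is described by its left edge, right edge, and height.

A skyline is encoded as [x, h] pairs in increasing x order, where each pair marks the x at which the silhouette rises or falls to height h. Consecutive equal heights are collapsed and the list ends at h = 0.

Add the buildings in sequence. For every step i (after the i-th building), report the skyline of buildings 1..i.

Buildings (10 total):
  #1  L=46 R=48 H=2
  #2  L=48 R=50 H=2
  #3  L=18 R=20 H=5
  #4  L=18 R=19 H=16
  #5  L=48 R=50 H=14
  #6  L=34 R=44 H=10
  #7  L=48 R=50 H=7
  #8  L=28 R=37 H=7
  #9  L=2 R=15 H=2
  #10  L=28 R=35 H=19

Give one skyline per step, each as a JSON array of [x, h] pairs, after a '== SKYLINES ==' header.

== SKYLINES ==
[[46,2],[48,0]]
[[46,2],[50,0]]
[[18,5],[20,0],[46,2],[50,0]]
[[18,16],[19,5],[20,0],[46,2],[50,0]]
[[18,16],[19,5],[20,0],[46,2],[48,14],[50,0]]
[[18,16],[19,5],[20,0],[34,10],[44,0],[46,2],[48,14],[50,0]]
[[18,16],[19,5],[20,0],[34,10],[44,0],[46,2],[48,14],[50,0]]
[[18,16],[19,5],[20,0],[28,7],[34,10],[44,0],[46,2],[48,14],[50,0]]
[[2,2],[15,0],[18,16],[19,5],[20,0],[28,7],[34,10],[44,0],[46,2],[48,14],[50,0]]
[[2,2],[15,0],[18,16],[19,5],[20,0],[28,19],[35,10],[44,0],[46,2],[48,14],[50,0]]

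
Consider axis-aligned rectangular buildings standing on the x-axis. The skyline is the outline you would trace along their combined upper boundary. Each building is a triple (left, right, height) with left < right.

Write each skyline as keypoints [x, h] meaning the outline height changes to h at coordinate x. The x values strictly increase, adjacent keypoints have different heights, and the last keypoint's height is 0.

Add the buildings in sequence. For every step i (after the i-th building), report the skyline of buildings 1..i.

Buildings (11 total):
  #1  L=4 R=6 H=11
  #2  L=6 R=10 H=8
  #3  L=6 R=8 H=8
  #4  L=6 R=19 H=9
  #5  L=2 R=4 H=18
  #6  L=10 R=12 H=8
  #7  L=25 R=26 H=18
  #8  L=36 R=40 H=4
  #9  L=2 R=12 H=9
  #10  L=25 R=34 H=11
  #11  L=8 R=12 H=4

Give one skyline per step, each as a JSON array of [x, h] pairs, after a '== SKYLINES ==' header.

== SKYLINES ==
[[4,11],[6,0]]
[[4,11],[6,8],[10,0]]
[[4,11],[6,8],[10,0]]
[[4,11],[6,9],[19,0]]
[[2,18],[4,11],[6,9],[19,0]]
[[2,18],[4,11],[6,9],[19,0]]
[[2,18],[4,11],[6,9],[19,0],[25,18],[26,0]]
[[2,18],[4,11],[6,9],[19,0],[25,18],[26,0],[36,4],[40,0]]
[[2,18],[4,11],[6,9],[19,0],[25,18],[26,0],[36,4],[40,0]]
[[2,18],[4,11],[6,9],[19,0],[25,18],[26,11],[34,0],[36,4],[40,0]]
[[2,18],[4,11],[6,9],[19,0],[25,18],[26,11],[34,0],[36,4],[40,0]]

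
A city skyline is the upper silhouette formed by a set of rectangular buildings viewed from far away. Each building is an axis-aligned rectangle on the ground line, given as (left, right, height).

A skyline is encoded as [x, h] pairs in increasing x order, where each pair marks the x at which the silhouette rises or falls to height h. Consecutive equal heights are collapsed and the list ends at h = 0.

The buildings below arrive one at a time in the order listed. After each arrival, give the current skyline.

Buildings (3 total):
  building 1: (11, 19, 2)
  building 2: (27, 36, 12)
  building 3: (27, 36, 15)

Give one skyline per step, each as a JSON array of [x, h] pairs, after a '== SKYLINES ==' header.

== SKYLINES ==
[[11,2],[19,0]]
[[11,2],[19,0],[27,12],[36,0]]
[[11,2],[19,0],[27,15],[36,0]]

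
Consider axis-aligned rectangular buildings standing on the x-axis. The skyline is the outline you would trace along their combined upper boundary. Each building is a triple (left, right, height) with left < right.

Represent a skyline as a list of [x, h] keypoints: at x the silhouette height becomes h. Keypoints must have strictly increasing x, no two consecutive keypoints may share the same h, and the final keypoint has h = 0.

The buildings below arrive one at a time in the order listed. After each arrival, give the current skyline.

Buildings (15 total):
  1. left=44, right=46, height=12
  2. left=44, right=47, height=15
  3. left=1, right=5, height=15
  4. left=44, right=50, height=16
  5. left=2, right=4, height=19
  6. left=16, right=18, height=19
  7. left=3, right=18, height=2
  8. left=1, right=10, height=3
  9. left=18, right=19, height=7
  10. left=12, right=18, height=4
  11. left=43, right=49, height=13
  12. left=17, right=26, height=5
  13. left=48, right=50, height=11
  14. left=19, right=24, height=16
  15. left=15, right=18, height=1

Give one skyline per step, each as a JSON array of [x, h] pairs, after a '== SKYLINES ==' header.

== SKYLINES ==
[[44,12],[46,0]]
[[44,15],[47,0]]
[[1,15],[5,0],[44,15],[47,0]]
[[1,15],[5,0],[44,16],[50,0]]
[[1,15],[2,19],[4,15],[5,0],[44,16],[50,0]]
[[1,15],[2,19],[4,15],[5,0],[16,19],[18,0],[44,16],[50,0]]
[[1,15],[2,19],[4,15],[5,2],[16,19],[18,0],[44,16],[50,0]]
[[1,15],[2,19],[4,15],[5,3],[10,2],[16,19],[18,0],[44,16],[50,0]]
[[1,15],[2,19],[4,15],[5,3],[10,2],[16,19],[18,7],[19,0],[44,16],[50,0]]
[[1,15],[2,19],[4,15],[5,3],[10,2],[12,4],[16,19],[18,7],[19,0],[44,16],[50,0]]
[[1,15],[2,19],[4,15],[5,3],[10,2],[12,4],[16,19],[18,7],[19,0],[43,13],[44,16],[50,0]]
[[1,15],[2,19],[4,15],[5,3],[10,2],[12,4],[16,19],[18,7],[19,5],[26,0],[43,13],[44,16],[50,0]]
[[1,15],[2,19],[4,15],[5,3],[10,2],[12,4],[16,19],[18,7],[19,5],[26,0],[43,13],[44,16],[50,0]]
[[1,15],[2,19],[4,15],[5,3],[10,2],[12,4],[16,19],[18,7],[19,16],[24,5],[26,0],[43,13],[44,16],[50,0]]
[[1,15],[2,19],[4,15],[5,3],[10,2],[12,4],[16,19],[18,7],[19,16],[24,5],[26,0],[43,13],[44,16],[50,0]]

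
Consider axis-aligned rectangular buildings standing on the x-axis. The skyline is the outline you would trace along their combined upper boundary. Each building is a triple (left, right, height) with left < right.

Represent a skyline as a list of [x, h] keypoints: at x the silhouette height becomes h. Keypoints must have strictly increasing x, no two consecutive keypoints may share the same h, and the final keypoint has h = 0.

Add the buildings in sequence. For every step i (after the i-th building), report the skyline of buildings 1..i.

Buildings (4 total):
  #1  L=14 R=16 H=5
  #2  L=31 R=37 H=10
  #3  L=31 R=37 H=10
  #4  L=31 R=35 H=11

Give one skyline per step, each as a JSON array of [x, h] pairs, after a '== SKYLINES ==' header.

== SKYLINES ==
[[14,5],[16,0]]
[[14,5],[16,0],[31,10],[37,0]]
[[14,5],[16,0],[31,10],[37,0]]
[[14,5],[16,0],[31,11],[35,10],[37,0]]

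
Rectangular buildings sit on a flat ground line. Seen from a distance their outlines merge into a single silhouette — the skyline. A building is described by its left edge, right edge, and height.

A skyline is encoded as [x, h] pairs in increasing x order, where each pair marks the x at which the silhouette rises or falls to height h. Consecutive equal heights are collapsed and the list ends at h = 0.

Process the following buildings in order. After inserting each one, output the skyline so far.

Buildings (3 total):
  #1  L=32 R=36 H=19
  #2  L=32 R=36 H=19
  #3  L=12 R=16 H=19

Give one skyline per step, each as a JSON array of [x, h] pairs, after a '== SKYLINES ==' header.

== SKYLINES ==
[[32,19],[36,0]]
[[32,19],[36,0]]
[[12,19],[16,0],[32,19],[36,0]]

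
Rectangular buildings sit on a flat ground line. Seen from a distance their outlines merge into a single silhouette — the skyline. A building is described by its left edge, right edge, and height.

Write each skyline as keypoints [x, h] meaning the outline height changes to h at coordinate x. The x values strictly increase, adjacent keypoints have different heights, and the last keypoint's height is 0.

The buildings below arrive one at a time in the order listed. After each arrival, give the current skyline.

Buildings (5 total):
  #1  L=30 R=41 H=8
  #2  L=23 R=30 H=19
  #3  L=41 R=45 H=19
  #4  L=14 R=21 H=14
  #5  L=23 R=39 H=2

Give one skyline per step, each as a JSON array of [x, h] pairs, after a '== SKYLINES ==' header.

== SKYLINES ==
[[30,8],[41,0]]
[[23,19],[30,8],[41,0]]
[[23,19],[30,8],[41,19],[45,0]]
[[14,14],[21,0],[23,19],[30,8],[41,19],[45,0]]
[[14,14],[21,0],[23,19],[30,8],[41,19],[45,0]]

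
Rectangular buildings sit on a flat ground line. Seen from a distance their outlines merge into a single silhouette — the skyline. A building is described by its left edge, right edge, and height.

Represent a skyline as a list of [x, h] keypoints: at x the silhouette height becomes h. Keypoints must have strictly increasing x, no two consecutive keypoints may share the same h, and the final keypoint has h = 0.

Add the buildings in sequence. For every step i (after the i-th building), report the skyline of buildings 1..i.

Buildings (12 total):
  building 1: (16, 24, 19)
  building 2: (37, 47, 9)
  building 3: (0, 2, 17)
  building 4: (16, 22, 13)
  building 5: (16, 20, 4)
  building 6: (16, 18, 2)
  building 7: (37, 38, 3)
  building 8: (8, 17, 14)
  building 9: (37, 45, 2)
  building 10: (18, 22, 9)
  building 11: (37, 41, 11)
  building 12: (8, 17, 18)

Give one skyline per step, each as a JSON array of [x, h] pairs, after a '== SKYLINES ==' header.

== SKYLINES ==
[[16,19],[24,0]]
[[16,19],[24,0],[37,9],[47,0]]
[[0,17],[2,0],[16,19],[24,0],[37,9],[47,0]]
[[0,17],[2,0],[16,19],[24,0],[37,9],[47,0]]
[[0,17],[2,0],[16,19],[24,0],[37,9],[47,0]]
[[0,17],[2,0],[16,19],[24,0],[37,9],[47,0]]
[[0,17],[2,0],[16,19],[24,0],[37,9],[47,0]]
[[0,17],[2,0],[8,14],[16,19],[24,0],[37,9],[47,0]]
[[0,17],[2,0],[8,14],[16,19],[24,0],[37,9],[47,0]]
[[0,17],[2,0],[8,14],[16,19],[24,0],[37,9],[47,0]]
[[0,17],[2,0],[8,14],[16,19],[24,0],[37,11],[41,9],[47,0]]
[[0,17],[2,0],[8,18],[16,19],[24,0],[37,11],[41,9],[47,0]]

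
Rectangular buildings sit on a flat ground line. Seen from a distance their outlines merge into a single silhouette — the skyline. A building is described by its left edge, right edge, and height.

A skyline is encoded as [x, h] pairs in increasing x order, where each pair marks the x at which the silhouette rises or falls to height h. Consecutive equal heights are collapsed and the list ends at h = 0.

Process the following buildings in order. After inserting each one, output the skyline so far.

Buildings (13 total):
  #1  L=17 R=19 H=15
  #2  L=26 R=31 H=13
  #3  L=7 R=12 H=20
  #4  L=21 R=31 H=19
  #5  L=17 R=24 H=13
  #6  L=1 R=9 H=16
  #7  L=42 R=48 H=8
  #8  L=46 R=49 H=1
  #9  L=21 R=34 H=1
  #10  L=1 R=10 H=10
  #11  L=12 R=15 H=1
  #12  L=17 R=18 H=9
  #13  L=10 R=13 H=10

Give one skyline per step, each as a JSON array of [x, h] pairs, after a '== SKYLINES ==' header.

== SKYLINES ==
[[17,15],[19,0]]
[[17,15],[19,0],[26,13],[31,0]]
[[7,20],[12,0],[17,15],[19,0],[26,13],[31,0]]
[[7,20],[12,0],[17,15],[19,0],[21,19],[31,0]]
[[7,20],[12,0],[17,15],[19,13],[21,19],[31,0]]
[[1,16],[7,20],[12,0],[17,15],[19,13],[21,19],[31,0]]
[[1,16],[7,20],[12,0],[17,15],[19,13],[21,19],[31,0],[42,8],[48,0]]
[[1,16],[7,20],[12,0],[17,15],[19,13],[21,19],[31,0],[42,8],[48,1],[49,0]]
[[1,16],[7,20],[12,0],[17,15],[19,13],[21,19],[31,1],[34,0],[42,8],[48,1],[49,0]]
[[1,16],[7,20],[12,0],[17,15],[19,13],[21,19],[31,1],[34,0],[42,8],[48,1],[49,0]]
[[1,16],[7,20],[12,1],[15,0],[17,15],[19,13],[21,19],[31,1],[34,0],[42,8],[48,1],[49,0]]
[[1,16],[7,20],[12,1],[15,0],[17,15],[19,13],[21,19],[31,1],[34,0],[42,8],[48,1],[49,0]]
[[1,16],[7,20],[12,10],[13,1],[15,0],[17,15],[19,13],[21,19],[31,1],[34,0],[42,8],[48,1],[49,0]]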